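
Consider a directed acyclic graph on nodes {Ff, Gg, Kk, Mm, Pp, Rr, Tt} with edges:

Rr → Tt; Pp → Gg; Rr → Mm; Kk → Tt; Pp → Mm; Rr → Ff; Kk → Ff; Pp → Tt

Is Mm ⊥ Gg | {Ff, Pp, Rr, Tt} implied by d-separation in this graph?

Enumerating the 3 paths from Mm to Gg and testing each for blocking by {Ff, Pp, Rr, Tt}:
  1. Mm ← Rr → Ff ← Kk → Tt ← Pp → Gg — Rr:fork[blocks]; Ff:collider[open]; Kk:fork[open]; Tt:collider[open]; Pp:fork[blocks] ⇒ blocked
  2. Mm ← Rr → Tt ← Pp → Gg — Rr:fork[blocks]; Tt:collider[open]; Pp:fork[blocks] ⇒ blocked
  3. Mm ← Pp → Gg — Pp:fork[blocks] ⇒ blocked
All paths are blocked; Mm ⊥ Gg | {Ff, Pp, Rr, Tt} holds.

Yes — Mm and Gg are d-separated given {Ff, Pp, Rr, Tt}.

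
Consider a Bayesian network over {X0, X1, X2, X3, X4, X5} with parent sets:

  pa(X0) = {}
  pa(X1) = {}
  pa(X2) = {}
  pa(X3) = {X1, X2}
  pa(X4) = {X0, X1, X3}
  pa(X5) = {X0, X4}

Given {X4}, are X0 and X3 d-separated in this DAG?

No — X0 and X3 are not d-separated given {X4}.

There are 4 undirected paths between X0 and X3; checking each against the conditioning set {X4}:
  1. X0 → X4 ← X3 — X4:collider[open] ⇒ active
  2. X0 → X4 ← X1 → X3 — X4:collider[open]; X1:fork[open] ⇒ active
  3. X0 → X5 ← X4 ← X3 — X5:collider[blocks]; X4:chain[blocks] ⇒ blocked
  4. X0 → X5 ← X4 ← X1 → X3 — X5:collider[blocks]; X4:chain[blocks]; X1:fork[open] ⇒ blocked
Because an active path exists, X0 and X3 are not d-separated.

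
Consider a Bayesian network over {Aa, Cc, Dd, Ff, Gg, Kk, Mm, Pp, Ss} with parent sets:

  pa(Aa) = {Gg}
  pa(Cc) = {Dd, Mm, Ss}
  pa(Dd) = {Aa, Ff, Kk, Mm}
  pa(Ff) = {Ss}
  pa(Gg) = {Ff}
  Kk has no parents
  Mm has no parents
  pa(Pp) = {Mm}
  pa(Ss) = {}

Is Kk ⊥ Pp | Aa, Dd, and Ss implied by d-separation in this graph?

4 paths connect Kk and Pp; each must be blocked for d-separation to hold:
Path 1: Kk → Dd → Cc ← Mm → Pp
  Dd is a chain here and Dd is conditioned on, so the path is blocked at Dd.
Path 2: Kk → Dd ← Ff ← Ss → Cc ← Mm → Pp
  Ss is a fork here and Ss is conditioned on, so the path is blocked at Ss.
Path 3: Kk → Dd ← Mm → Pp
  Dd is a collider and Dd is conditioned on, which opens it; Mm is a fork and Mm is not conditioned on — no node blocks this path, so it is active.
Path 4: Kk → Dd ← Aa ← Gg ← Ff ← Ss → Cc ← Mm → Pp
  Aa is a chain here and Aa is conditioned on, so the path is blocked at Aa.
Since the path Kk → Dd ← Mm → Pp is active, Kk and Pp are not d-separated given {Aa, Dd, Ss}.

No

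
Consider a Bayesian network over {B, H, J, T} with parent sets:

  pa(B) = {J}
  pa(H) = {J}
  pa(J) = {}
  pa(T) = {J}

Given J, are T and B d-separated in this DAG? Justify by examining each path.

The only undirected path from T to B is:
Path 1: T ← J → B
  J is a fork here and J is conditioned on, so the path is blocked at J.
Every path is blocked, so T and B are d-separated given {J}.

Yes — T and B are d-separated given {J}.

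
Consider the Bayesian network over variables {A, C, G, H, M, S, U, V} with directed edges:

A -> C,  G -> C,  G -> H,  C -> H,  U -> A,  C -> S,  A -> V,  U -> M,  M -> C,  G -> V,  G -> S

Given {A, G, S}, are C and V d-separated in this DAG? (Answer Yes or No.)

Enumerating the 5 paths from C to V and testing each for blocking by {A, G, S}:
  1. C ← A → V — A:fork[blocks] ⇒ blocked
  2. C ← G → V — G:fork[blocks] ⇒ blocked
  3. C → H ← G → V — H:collider[blocks]; G:fork[blocks] ⇒ blocked
  4. C ← M ← U → A → V — M:chain[open]; U:fork[open]; A:chain[blocks] ⇒ blocked
  5. C → S ← G → V — S:collider[open]; G:fork[blocks] ⇒ blocked
Every path is blocked, so C and V are d-separated given {A, G, S}.

Yes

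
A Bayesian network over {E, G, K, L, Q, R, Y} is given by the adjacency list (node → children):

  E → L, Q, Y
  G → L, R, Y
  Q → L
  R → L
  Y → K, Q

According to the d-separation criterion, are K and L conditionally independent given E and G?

We examine all 6 paths between K and L:
Path 1: K ← Y ← E → L
  E is a fork here and E is conditioned on, so the path is blocked at E.
Path 2: K ← Y ← E → Q → L
  E is a fork here and E is conditioned on, so the path is blocked at E.
Path 3: K ← Y → Q → L
  Y is a fork and Y is not conditioned on; Q is a chain and Q is not conditioned on — no node blocks this path, so it is active.
Path 4: K ← Y → Q ← E → L
  Q is a collider here and neither Q nor any of its descendants is conditioned on, so the collider stays closed — the path is blocked at Q.
Path 5: K ← Y ← G → L
  G is a fork here and G is conditioned on, so the path is blocked at G.
Path 6: K ← Y ← G → R → L
  G is a fork here and G is conditioned on, so the path is blocked at G.
Because an active path exists, K and L are not d-separated.

No — K and L are not d-separated given {E, G}.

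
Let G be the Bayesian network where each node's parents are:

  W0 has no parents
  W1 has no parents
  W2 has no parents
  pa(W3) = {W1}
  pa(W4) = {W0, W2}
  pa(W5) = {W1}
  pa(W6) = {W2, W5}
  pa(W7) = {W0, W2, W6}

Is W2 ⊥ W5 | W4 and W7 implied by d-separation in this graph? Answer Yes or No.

Enumerating the 3 paths from W2 to W5 and testing each for blocking by {W4, W7}:
Path 1: W2 → W7 ← W6 ← W5
  W7 is a collider and W7 is conditioned on, which opens it; W6 is a chain and W6 is not conditioned on — no node blocks this path, so it is active.
Path 2: W2 → W4 ← W0 → W7 ← W6 ← W5
  W4 is a collider and W4 is conditioned on, which opens it; W0 is a fork and W0 is not conditioned on; W7 is a collider and W7 is conditioned on, which opens it; W6 is a chain and W6 is not conditioned on — no node blocks this path, so it is active.
Path 3: W2 → W6 ← W5
  W6 is a collider and its descendant W7 is conditioned on, which opens it — no node blocks this path, so it is active.
At least one path is unblocked, so d-separation fails.

No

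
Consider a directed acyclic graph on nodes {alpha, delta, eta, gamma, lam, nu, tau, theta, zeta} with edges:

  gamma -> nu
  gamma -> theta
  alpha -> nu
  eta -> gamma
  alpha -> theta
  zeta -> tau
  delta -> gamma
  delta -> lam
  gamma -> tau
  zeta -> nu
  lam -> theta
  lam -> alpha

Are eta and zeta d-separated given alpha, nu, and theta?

Enumerating the 6 paths from eta to zeta and testing each for blocking by {alpha, nu, theta}:
Path 1: eta → gamma ← delta → lam → alpha → nu ← zeta
  alpha is a chain here and alpha is conditioned on, so the path is blocked at alpha.
Path 2: eta → gamma ← delta → lam → theta ← alpha → nu ← zeta
  alpha is a fork here and alpha is conditioned on, so the path is blocked at alpha.
Path 3: eta → gamma → nu ← zeta
  gamma is a chain and gamma is not conditioned on; nu is a collider and nu is conditioned on, which opens it — no node blocks this path, so it is active.
Path 4: eta → gamma → tau ← zeta
  tau is a collider here and neither tau nor any of its descendants is conditioned on, so the collider stays closed — the path is blocked at tau.
Path 5: eta → gamma → theta ← alpha → nu ← zeta
  alpha is a fork here and alpha is conditioned on, so the path is blocked at alpha.
Path 6: eta → gamma → theta ← lam → alpha → nu ← zeta
  alpha is a chain here and alpha is conditioned on, so the path is blocked at alpha.
Since the path eta → gamma → nu ← zeta is active, eta and zeta are not d-separated given {alpha, nu, theta}.

No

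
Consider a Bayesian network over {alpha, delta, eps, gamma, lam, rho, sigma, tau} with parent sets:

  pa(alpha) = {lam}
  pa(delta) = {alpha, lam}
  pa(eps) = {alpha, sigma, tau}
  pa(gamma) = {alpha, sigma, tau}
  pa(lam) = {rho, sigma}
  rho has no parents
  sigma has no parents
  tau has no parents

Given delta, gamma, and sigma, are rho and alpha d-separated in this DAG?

There are 6 undirected paths between rho and alpha; checking each against the conditioning set {delta, gamma, sigma}:
Path 1: rho → lam → delta ← alpha
  lam is a chain and lam is not conditioned on; delta is a collider and delta is conditioned on, which opens it — no node blocks this path, so it is active.
Path 2: rho → lam ← sigma → eps ← alpha
  sigma is a fork here and sigma is conditioned on, so the path is blocked at sigma.
Path 3: rho → lam ← sigma → eps ← tau → gamma ← alpha
  sigma is a fork here and sigma is conditioned on, so the path is blocked at sigma.
Path 4: rho → lam ← sigma → gamma ← alpha
  sigma is a fork here and sigma is conditioned on, so the path is blocked at sigma.
Path 5: rho → lam ← sigma → gamma ← tau → eps ← alpha
  sigma is a fork here and sigma is conditioned on, so the path is blocked at sigma.
Path 6: rho → lam → alpha
  lam is a chain and lam is not conditioned on — no node blocks this path, so it is active.
Because an active path exists, rho and alpha are not d-separated.

No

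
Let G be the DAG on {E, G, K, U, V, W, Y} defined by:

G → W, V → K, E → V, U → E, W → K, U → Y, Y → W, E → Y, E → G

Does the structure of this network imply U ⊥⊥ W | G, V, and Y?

Yes

There are 6 undirected paths between U and W; checking each against the conditioning set {G, V, Y}:
Path 1: U → Y ← E → G → W
  G is a chain here and G is conditioned on, so the path is blocked at G.
Path 2: U → Y ← E → V → K ← W
  V is a chain here and V is conditioned on, so the path is blocked at V.
Path 3: U → Y → W
  Y is a chain here and Y is conditioned on, so the path is blocked at Y.
Path 4: U → E → Y → W
  Y is a chain here and Y is conditioned on, so the path is blocked at Y.
Path 5: U → E → G → W
  G is a chain here and G is conditioned on, so the path is blocked at G.
Path 6: U → E → V → K ← W
  V is a chain here and V is conditioned on, so the path is blocked at V.
Since every path is blocked, d-separation holds.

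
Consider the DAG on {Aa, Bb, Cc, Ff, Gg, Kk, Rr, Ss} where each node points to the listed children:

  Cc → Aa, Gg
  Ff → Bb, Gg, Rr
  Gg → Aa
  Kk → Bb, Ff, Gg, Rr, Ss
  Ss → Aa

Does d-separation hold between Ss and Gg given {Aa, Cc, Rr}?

No — Ss and Gg are not d-separated given {Aa, Cc, Rr}.

We examine all 6 paths between Ss and Gg:
  1. Ss → Aa ← Gg — Aa:collider[open] ⇒ active
  2. Ss → Aa ← Cc → Gg — Aa:collider[open]; Cc:fork[blocks] ⇒ blocked
  3. Ss ← Kk → Ff → Gg — Kk:fork[open]; Ff:chain[open] ⇒ active
  4. Ss ← Kk → Bb ← Ff → Gg — Kk:fork[open]; Bb:collider[blocks]; Ff:fork[open] ⇒ blocked
  5. Ss ← Kk → Gg — Kk:fork[open] ⇒ active
  6. Ss ← Kk → Rr ← Ff → Gg — Kk:fork[open]; Rr:collider[open]; Ff:fork[open] ⇒ active
At least one path is unblocked, so d-separation fails.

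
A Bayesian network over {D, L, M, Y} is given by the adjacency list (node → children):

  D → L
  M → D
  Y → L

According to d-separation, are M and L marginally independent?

There is one path between M and L:
Path 1: M → D → L
  D is a chain and D is not conditioned on — no node blocks this path, so it is active.
Since the path M → D → L is active, M and L are not d-separated given ∅.

No — M and L are not d-separated given ∅.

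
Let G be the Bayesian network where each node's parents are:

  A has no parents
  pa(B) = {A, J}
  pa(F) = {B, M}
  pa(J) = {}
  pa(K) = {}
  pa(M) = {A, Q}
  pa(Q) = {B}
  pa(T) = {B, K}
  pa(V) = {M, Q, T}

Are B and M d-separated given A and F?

6 paths connect B and M; each must be blocked for d-separation to hold:
Path 1: B ← A → M
  A is a fork here and A is conditioned on, so the path is blocked at A.
Path 2: B → Q → M
  Q is a chain and Q is not conditioned on — no node blocks this path, so it is active.
Path 3: B → Q → V ← M
  V is a collider here and neither V nor any of its descendants is conditioned on, so the collider stays closed — the path is blocked at V.
Path 4: B → F ← M
  F is a collider and F is conditioned on, which opens it — no node blocks this path, so it is active.
Path 5: B → T → V ← Q → M
  V is a collider here and neither V nor any of its descendants is conditioned on, so the collider stays closed — the path is blocked at V.
Path 6: B → T → V ← M
  V is a collider here and neither V nor any of its descendants is conditioned on, so the collider stays closed — the path is blocked at V.
At least one path is unblocked, so d-separation fails.

No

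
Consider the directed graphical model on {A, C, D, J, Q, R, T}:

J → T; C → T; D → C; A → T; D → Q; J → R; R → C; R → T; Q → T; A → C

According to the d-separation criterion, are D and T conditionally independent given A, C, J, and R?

No

There are 5 undirected paths between D and T; checking each against the conditioning set {A, C, J, R}:
  1. D → C → T — C:chain[blocks] ⇒ blocked
  2. D → C ← A → T — C:collider[open]; A:fork[blocks] ⇒ blocked
  3. D → C ← R → T — C:collider[open]; R:fork[blocks] ⇒ blocked
  4. D → C ← R ← J → T — C:collider[open]; R:chain[blocks]; J:fork[blocks] ⇒ blocked
  5. D → Q → T — Q:chain[open] ⇒ active
Because an active path exists, D and T are not d-separated.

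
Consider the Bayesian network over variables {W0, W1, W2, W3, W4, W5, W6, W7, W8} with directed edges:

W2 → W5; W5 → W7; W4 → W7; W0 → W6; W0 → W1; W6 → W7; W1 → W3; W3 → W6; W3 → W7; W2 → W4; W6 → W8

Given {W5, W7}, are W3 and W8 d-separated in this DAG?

There are 3 undirected paths between W3 and W8; checking each against the conditioning set {W5, W7}:
Path 1: W3 ← W1 ← W0 → W6 → W8
  W1 is a chain and W1 is not conditioned on; W0 is a fork and W0 is not conditioned on; W6 is a chain and W6 is not conditioned on — no node blocks this path, so it is active.
Path 2: W3 → W6 → W8
  W6 is a chain and W6 is not conditioned on — no node blocks this path, so it is active.
Path 3: W3 → W7 ← W6 → W8
  W7 is a collider and W7 is conditioned on, which opens it; W6 is a fork and W6 is not conditioned on — no node blocks this path, so it is active.
Since the path W3 ← W1 ← W0 → W6 → W8 is active, W3 and W8 are not d-separated given {W5, W7}.

No — W3 and W8 are not d-separated given {W5, W7}.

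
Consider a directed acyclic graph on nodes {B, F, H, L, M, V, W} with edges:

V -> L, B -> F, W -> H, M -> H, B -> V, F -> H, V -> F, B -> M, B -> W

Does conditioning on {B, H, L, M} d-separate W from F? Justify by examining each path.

No

We examine all 6 paths between W and F:
Path 1: W ← B → V → F
  B is a fork here and B is conditioned on, so the path is blocked at B.
Path 2: W ← B → M → H ← F
  B is a fork here and B is conditioned on, so the path is blocked at B.
Path 3: W ← B → F
  B is a fork here and B is conditioned on, so the path is blocked at B.
Path 4: W → H ← M ← B → V → F
  M is a chain here and M is conditioned on, so the path is blocked at M.
Path 5: W → H ← M ← B → F
  M is a chain here and M is conditioned on, so the path is blocked at M.
Path 6: W → H ← F
  H is a collider and H is conditioned on, which opens it — no node blocks this path, so it is active.
Since the path W → H ← F is active, W and F are not d-separated given {B, H, L, M}.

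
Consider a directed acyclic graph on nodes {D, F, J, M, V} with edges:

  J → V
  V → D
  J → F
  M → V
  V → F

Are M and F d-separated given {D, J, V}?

Yes

2 paths connect M and F; each must be blocked for d-separation to hold:
Path 1: M → V ← J → F
  J is a fork here and J is conditioned on, so the path is blocked at J.
Path 2: M → V → F
  V is a chain here and V is conditioned on, so the path is blocked at V.
Every path is blocked, so M and F are d-separated given {D, J, V}.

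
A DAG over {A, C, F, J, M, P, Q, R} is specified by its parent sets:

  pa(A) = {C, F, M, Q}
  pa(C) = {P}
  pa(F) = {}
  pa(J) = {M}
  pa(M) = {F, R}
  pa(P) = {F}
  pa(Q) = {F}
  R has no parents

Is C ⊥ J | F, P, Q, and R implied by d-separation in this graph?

We examine all 6 paths between C and J:
Path 1: C ← P ← F → Q → A ← M → J
  P is a chain here and P is conditioned on, so the path is blocked at P.
Path 2: C ← P ← F → M → J
  P is a chain here and P is conditioned on, so the path is blocked at P.
Path 3: C ← P ← F → A ← M → J
  P is a chain here and P is conditioned on, so the path is blocked at P.
Path 4: C → A ← F → M → J
  A is a collider here and neither A nor any of its descendants is conditioned on, so the collider stays closed — the path is blocked at A.
Path 5: C → A ← Q ← F → M → J
  A is a collider here and neither A nor any of its descendants is conditioned on, so the collider stays closed — the path is blocked at A.
Path 6: C → A ← M → J
  A is a collider here and neither A nor any of its descendants is conditioned on, so the collider stays closed — the path is blocked at A.
All paths are blocked; C ⊥ J | {F, P, Q, R} holds.

Yes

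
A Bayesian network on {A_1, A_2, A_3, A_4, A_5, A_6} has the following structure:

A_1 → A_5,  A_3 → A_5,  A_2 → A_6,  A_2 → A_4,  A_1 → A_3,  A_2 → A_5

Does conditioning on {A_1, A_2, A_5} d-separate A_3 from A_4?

Yes

2 paths connect A_3 and A_4; each must be blocked for d-separation to hold:
Path 1: A_3 → A_5 ← A_2 → A_4
  A_2 is a fork here and A_2 is conditioned on, so the path is blocked at A_2.
Path 2: A_3 ← A_1 → A_5 ← A_2 → A_4
  A_1 is a fork here and A_1 is conditioned on, so the path is blocked at A_1.
Every path is blocked, so A_3 and A_4 are d-separated given {A_1, A_2, A_5}.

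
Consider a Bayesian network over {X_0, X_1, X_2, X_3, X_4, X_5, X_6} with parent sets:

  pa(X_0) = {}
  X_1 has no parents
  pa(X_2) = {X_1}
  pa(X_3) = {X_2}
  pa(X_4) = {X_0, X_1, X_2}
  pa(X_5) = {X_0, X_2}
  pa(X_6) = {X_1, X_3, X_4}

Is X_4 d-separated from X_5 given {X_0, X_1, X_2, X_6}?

6 paths connect X_4 and X_5; each must be blocked for d-separation to hold:
  1. X_4 → X_6 ← X_3 ← X_2 → X_5 — X_6:collider[open]; X_3:chain[open]; X_2:fork[blocks] ⇒ blocked
  2. X_4 → X_6 ← X_1 → X_2 → X_5 — X_6:collider[open]; X_1:fork[blocks]; X_2:chain[blocks] ⇒ blocked
  3. X_4 ← X_2 → X_5 — X_2:fork[blocks] ⇒ blocked
  4. X_4 ← X_1 → X_6 ← X_3 ← X_2 → X_5 — X_1:fork[blocks]; X_6:collider[open]; X_3:chain[open]; X_2:fork[blocks] ⇒ blocked
  5. X_4 ← X_1 → X_2 → X_5 — X_1:fork[blocks]; X_2:chain[blocks] ⇒ blocked
  6. X_4 ← X_0 → X_5 — X_0:fork[blocks] ⇒ blocked
Every path is blocked, so X_4 and X_5 are d-separated given {X_0, X_1, X_2, X_6}.

Yes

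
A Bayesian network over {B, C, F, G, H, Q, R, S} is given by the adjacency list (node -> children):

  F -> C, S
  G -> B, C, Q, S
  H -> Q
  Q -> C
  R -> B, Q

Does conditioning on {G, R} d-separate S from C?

We examine all 4 paths between S and C:
  1. S ← F → C — F:fork[open] ⇒ active
  2. S ← G → C — G:fork[blocks] ⇒ blocked
  3. S ← G → B ← R → Q → C — G:fork[blocks]; B:collider[blocks]; R:fork[blocks]; Q:chain[open] ⇒ blocked
  4. S ← G → Q → C — G:fork[blocks]; Q:chain[open] ⇒ blocked
Since the path S ← F → C is active, S and C are not d-separated given {G, R}.

No — S and C are not d-separated given {G, R}.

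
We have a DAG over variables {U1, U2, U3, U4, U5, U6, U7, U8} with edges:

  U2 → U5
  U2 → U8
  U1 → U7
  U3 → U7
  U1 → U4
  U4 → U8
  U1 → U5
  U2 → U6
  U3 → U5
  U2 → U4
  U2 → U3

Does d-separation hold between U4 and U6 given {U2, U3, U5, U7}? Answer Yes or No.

We examine all 6 paths between U4 and U6:
  1. U4 ← U1 → U5 ← U3 ← U2 → U6 — U1:fork[open]; U5:collider[open]; U3:chain[blocks]; U2:fork[blocks] ⇒ blocked
  2. U4 ← U1 → U5 ← U2 → U6 — U1:fork[open]; U5:collider[open]; U2:fork[blocks] ⇒ blocked
  3. U4 ← U1 → U7 ← U3 → U5 ← U2 → U6 — U1:fork[open]; U7:collider[open]; U3:fork[blocks]; U5:collider[open]; U2:fork[blocks] ⇒ blocked
  4. U4 ← U1 → U7 ← U3 ← U2 → U6 — U1:fork[open]; U7:collider[open]; U3:chain[blocks]; U2:fork[blocks] ⇒ blocked
  5. U4 ← U2 → U6 — U2:fork[blocks] ⇒ blocked
  6. U4 → U8 ← U2 → U6 — U8:collider[blocks]; U2:fork[blocks] ⇒ blocked
All paths are blocked; U4 ⊥ U6 | {U2, U3, U5, U7} holds.

Yes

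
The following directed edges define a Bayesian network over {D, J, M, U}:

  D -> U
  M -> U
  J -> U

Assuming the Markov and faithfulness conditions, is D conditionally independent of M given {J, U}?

The only undirected path from D to M is:
Path 1: D → U ← M
  U is a collider and U is conditioned on, which opens it — no node blocks this path, so it is active.
Because an active path exists, D and M are not d-separated.

No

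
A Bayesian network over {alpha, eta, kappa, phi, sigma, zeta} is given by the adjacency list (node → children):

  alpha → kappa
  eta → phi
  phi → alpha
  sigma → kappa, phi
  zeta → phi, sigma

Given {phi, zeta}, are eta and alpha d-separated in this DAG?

Yes

3 paths connect eta and alpha; each must be blocked for d-separation to hold:
  1. eta → phi ← sigma → kappa ← alpha — phi:collider[open]; sigma:fork[open]; kappa:collider[blocks] ⇒ blocked
  2. eta → phi ← zeta → sigma → kappa ← alpha — phi:collider[open]; zeta:fork[blocks]; sigma:chain[open]; kappa:collider[blocks] ⇒ blocked
  3. eta → phi → alpha — phi:chain[blocks] ⇒ blocked
All paths are blocked; eta ⊥ alpha | {phi, zeta} holds.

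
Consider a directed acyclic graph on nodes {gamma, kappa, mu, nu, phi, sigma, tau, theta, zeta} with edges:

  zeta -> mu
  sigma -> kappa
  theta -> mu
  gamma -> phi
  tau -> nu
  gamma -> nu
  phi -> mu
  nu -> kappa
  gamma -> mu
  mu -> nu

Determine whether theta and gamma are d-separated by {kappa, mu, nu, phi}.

Enumerating the 3 paths from theta to gamma and testing each for blocking by {kappa, mu, nu, phi}:
  1. theta → mu ← phi ← gamma — mu:collider[open]; phi:chain[blocks] ⇒ blocked
  2. theta → mu ← gamma — mu:collider[open] ⇒ active
  3. theta → mu → nu ← gamma — mu:chain[blocks]; nu:collider[open] ⇒ blocked
At least one path is unblocked, so d-separation fails.

No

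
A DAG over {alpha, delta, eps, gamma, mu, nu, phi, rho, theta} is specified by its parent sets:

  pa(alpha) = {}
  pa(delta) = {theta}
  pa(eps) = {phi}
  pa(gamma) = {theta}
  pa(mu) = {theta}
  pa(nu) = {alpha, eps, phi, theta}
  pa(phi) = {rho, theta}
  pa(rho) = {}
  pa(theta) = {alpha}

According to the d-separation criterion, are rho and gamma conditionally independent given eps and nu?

No

We examine all 5 paths between rho and gamma:
  1. rho → phi → eps → nu ← theta → gamma — phi:chain[open]; eps:chain[blocks]; nu:collider[open]; theta:fork[open] ⇒ blocked
  2. rho → phi → eps → nu ← alpha → theta → gamma — phi:chain[open]; eps:chain[blocks]; nu:collider[open]; alpha:fork[open]; theta:chain[open] ⇒ blocked
  3. rho → phi ← theta → gamma — phi:collider[open]; theta:fork[open] ⇒ active
  4. rho → phi → nu ← theta → gamma — phi:chain[open]; nu:collider[open]; theta:fork[open] ⇒ active
  5. rho → phi → nu ← alpha → theta → gamma — phi:chain[open]; nu:collider[open]; alpha:fork[open]; theta:chain[open] ⇒ active
Since the path rho → phi ← theta → gamma is active, rho and gamma are not d-separated given {eps, nu}.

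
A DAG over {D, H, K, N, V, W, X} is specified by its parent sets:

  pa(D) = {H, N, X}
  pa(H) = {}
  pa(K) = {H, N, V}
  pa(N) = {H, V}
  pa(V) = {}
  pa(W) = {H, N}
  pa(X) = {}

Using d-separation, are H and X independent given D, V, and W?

No — H and X are not d-separated given {D, V, W}.

There are 5 undirected paths between H and X; checking each against the conditioning set {D, V, W}:
Path 1: H → W ← N → D ← X
  W is a collider and W is conditioned on, which opens it; N is a fork and N is not conditioned on; D is a collider and D is conditioned on, which opens it — no node blocks this path, so it is active.
Path 2: H → K ← V → N → D ← X
  K is a collider here and neither K nor any of its descendants is conditioned on, so the collider stays closed — the path is blocked at K.
Path 3: H → K ← N → D ← X
  K is a collider here and neither K nor any of its descendants is conditioned on, so the collider stays closed — the path is blocked at K.
Path 4: H → D ← X
  D is a collider and D is conditioned on, which opens it — no node blocks this path, so it is active.
Path 5: H → N → D ← X
  N is a chain and N is not conditioned on; D is a collider and D is conditioned on, which opens it — no node blocks this path, so it is active.
Because an active path exists, H and X are not d-separated.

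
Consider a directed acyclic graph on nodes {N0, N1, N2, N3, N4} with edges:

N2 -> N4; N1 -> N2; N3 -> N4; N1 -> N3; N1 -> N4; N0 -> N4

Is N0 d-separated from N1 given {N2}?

3 paths connect N0 and N1; each must be blocked for d-separation to hold:
  1. N0 → N4 ← N3 ← N1 — N4:collider[blocks]; N3:chain[open] ⇒ blocked
  2. N0 → N4 ← N2 ← N1 — N4:collider[blocks]; N2:chain[blocks] ⇒ blocked
  3. N0 → N4 ← N1 — N4:collider[blocks] ⇒ blocked
Every path is blocked, so N0 and N1 are d-separated given {N2}.

Yes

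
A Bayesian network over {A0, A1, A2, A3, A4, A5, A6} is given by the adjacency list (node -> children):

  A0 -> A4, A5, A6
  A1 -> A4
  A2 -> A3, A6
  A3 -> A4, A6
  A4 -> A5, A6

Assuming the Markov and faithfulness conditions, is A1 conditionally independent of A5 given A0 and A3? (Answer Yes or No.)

No

There are 5 undirected paths between A1 and A5; checking each against the conditioning set {A0, A3}:
Path 1: A1 → A4 ← A0 → A5
  A4 is a collider here and neither A4 nor any of its descendants is conditioned on, so the collider stays closed — the path is blocked at A4.
Path 2: A1 → A4 → A5
  A4 is a chain and A4 is not conditioned on — no node blocks this path, so it is active.
Path 3: A1 → A4 → A6 ← A0 → A5
  A6 is a collider here and neither A6 nor any of its descendants is conditioned on, so the collider stays closed — the path is blocked at A6.
Path 4: A1 → A4 ← A3 ← A2 → A6 ← A0 → A5
  A4 is a collider here and neither A4 nor any of its descendants is conditioned on, so the collider stays closed — the path is blocked at A4.
Path 5: A1 → A4 ← A3 → A6 ← A0 → A5
  A4 is a collider here and neither A4 nor any of its descendants is conditioned on, so the collider stays closed — the path is blocked at A4.
At least one path is unblocked, so d-separation fails.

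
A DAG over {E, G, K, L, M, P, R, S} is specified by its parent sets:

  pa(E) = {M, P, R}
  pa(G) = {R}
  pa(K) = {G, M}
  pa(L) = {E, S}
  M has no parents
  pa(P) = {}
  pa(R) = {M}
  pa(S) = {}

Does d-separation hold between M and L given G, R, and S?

No — M and L are not d-separated given {G, R, S}.

There are 3 undirected paths between M and L; checking each against the conditioning set {G, R, S}:
Path 1: M → E → L
  E is a chain and E is not conditioned on — no node blocks this path, so it is active.
Path 2: M → K ← G ← R → E → L
  K is a collider here and neither K nor any of its descendants is conditioned on, so the collider stays closed — the path is blocked at K.
Path 3: M → R → E → L
  R is a chain here and R is conditioned on, so the path is blocked at R.
Since the path M → E → L is active, M and L are not d-separated given {G, R, S}.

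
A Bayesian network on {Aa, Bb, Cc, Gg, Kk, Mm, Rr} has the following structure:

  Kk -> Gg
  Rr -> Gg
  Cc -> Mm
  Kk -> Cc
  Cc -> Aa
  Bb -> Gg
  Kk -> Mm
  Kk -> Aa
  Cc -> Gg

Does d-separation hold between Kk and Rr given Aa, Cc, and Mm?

There are 4 undirected paths between Kk and Rr; checking each against the conditioning set {Aa, Cc, Mm}:
  1. Kk → Mm ← Cc → Gg ← Rr — Mm:collider[open]; Cc:fork[blocks]; Gg:collider[blocks] ⇒ blocked
  2. Kk → Gg ← Rr — Gg:collider[blocks] ⇒ blocked
  3. Kk → Cc → Gg ← Rr — Cc:chain[blocks]; Gg:collider[blocks] ⇒ blocked
  4. Kk → Aa ← Cc → Gg ← Rr — Aa:collider[open]; Cc:fork[blocks]; Gg:collider[blocks] ⇒ blocked
All paths are blocked; Kk ⊥ Rr | {Aa, Cc, Mm} holds.

Yes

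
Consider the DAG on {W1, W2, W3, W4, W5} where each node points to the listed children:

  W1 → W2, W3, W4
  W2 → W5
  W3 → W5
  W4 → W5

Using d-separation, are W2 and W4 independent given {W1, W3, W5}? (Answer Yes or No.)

4 paths connect W2 and W4; each must be blocked for d-separation to hold:
  1. W2 ← W1 → W3 → W5 ← W4 — W1:fork[blocks]; W3:chain[blocks]; W5:collider[open] ⇒ blocked
  2. W2 ← W1 → W4 — W1:fork[blocks] ⇒ blocked
  3. W2 → W5 ← W3 ← W1 → W4 — W5:collider[open]; W3:chain[blocks]; W1:fork[blocks] ⇒ blocked
  4. W2 → W5 ← W4 — W5:collider[open] ⇒ active
At least one path is unblocked, so d-separation fails.

No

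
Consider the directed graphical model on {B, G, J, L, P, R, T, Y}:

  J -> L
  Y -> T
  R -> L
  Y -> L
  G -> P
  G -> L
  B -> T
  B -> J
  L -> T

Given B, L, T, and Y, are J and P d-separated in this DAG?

3 paths connect J and P; each must be blocked for d-separation to hold:
Path 1: J → L ← G → P
  L is a collider and L is conditioned on, which opens it; G is a fork and G is not conditioned on — no node blocks this path, so it is active.
Path 2: J ← B → T ← L ← G → P
  B is a fork here and B is conditioned on, so the path is blocked at B.
Path 3: J ← B → T ← Y → L ← G → P
  B is a fork here and B is conditioned on, so the path is blocked at B.
At least one path is unblocked, so d-separation fails.

No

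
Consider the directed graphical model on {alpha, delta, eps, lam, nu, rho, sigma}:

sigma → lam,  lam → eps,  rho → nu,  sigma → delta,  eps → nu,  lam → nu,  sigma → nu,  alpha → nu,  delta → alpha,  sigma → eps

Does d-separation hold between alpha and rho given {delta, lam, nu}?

There are 6 undirected paths between alpha and rho; checking each against the conditioning set {delta, lam, nu}:
  1. alpha ← delta ← sigma → nu ← rho — delta:chain[blocks]; sigma:fork[open]; nu:collider[open] ⇒ blocked
  2. alpha ← delta ← sigma → eps → nu ← rho — delta:chain[blocks]; sigma:fork[open]; eps:chain[open]; nu:collider[open] ⇒ blocked
  3. alpha ← delta ← sigma → eps ← lam → nu ← rho — delta:chain[blocks]; sigma:fork[open]; eps:collider[open]; lam:fork[blocks]; nu:collider[open] ⇒ blocked
  4. alpha ← delta ← sigma → lam → nu ← rho — delta:chain[blocks]; sigma:fork[open]; lam:chain[blocks]; nu:collider[open] ⇒ blocked
  5. alpha ← delta ← sigma → lam → eps → nu ← rho — delta:chain[blocks]; sigma:fork[open]; lam:chain[blocks]; eps:chain[open]; nu:collider[open] ⇒ blocked
  6. alpha → nu ← rho — nu:collider[open] ⇒ active
Because an active path exists, alpha and rho are not d-separated.

No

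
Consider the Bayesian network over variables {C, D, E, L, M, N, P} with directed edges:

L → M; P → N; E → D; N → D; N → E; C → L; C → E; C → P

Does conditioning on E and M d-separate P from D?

No

We examine all 4 paths between P and D:
Path 1: P ← C → E ← N → D
  C is a fork and C is not conditioned on; E is a collider and E is conditioned on, which opens it; N is a fork and N is not conditioned on — no node blocks this path, so it is active.
Path 2: P ← C → E → D
  E is a chain here and E is conditioned on, so the path is blocked at E.
Path 3: P → N → E → D
  E is a chain here and E is conditioned on, so the path is blocked at E.
Path 4: P → N → D
  N is a chain and N is not conditioned on — no node blocks this path, so it is active.
Because an active path exists, P and D are not d-separated.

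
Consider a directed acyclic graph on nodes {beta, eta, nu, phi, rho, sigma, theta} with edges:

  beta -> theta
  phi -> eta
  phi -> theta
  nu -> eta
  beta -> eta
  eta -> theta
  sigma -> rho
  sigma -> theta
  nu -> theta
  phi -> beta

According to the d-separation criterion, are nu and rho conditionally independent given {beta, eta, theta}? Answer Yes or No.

No

Enumerating the 6 paths from nu to rho and testing each for blocking by {beta, eta, theta}:
Path 1: nu → theta ← sigma → rho
  theta is a collider and theta is conditioned on, which opens it; sigma is a fork and sigma is not conditioned on — no node blocks this path, so it is active.
Path 2: nu → eta → theta ← sigma → rho
  eta is a chain here and eta is conditioned on, so the path is blocked at eta.
Path 3: nu → eta ← beta → theta ← sigma → rho
  beta is a fork here and beta is conditioned on, so the path is blocked at beta.
Path 4: nu → eta ← beta ← phi → theta ← sigma → rho
  beta is a chain here and beta is conditioned on, so the path is blocked at beta.
Path 5: nu → eta ← phi → theta ← sigma → rho
  eta is a collider and eta is conditioned on, which opens it; phi is a fork and phi is not conditioned on; theta is a collider and theta is conditioned on, which opens it; sigma is a fork and sigma is not conditioned on — no node blocks this path, so it is active.
Path 6: nu → eta ← phi → beta → theta ← sigma → rho
  beta is a chain here and beta is conditioned on, so the path is blocked at beta.
Because an active path exists, nu and rho are not d-separated.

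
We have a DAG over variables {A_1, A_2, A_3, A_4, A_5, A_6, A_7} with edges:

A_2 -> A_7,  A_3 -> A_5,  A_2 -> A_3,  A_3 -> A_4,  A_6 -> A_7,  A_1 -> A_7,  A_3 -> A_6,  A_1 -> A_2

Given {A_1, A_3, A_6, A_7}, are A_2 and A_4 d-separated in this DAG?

Yes

Enumerating the 3 paths from A_2 to A_4 and testing each for blocking by {A_1, A_3, A_6, A_7}:
  1. A_2 ← A_1 → A_7 ← A_6 ← A_3 → A_4 — A_1:fork[blocks]; A_7:collider[open]; A_6:chain[blocks]; A_3:fork[blocks] ⇒ blocked
  2. A_2 → A_7 ← A_6 ← A_3 → A_4 — A_7:collider[open]; A_6:chain[blocks]; A_3:fork[blocks] ⇒ blocked
  3. A_2 → A_3 → A_4 — A_3:chain[blocks] ⇒ blocked
All paths are blocked; A_2 ⊥ A_4 | {A_1, A_3, A_6, A_7} holds.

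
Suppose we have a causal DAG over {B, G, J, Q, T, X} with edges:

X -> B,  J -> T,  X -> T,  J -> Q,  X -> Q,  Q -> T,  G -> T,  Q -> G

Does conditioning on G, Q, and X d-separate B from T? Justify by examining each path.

Yes

Enumerating the 4 paths from B to T and testing each for blocking by {G, Q, X}:
Path 1: B ← X → Q → G → T
  X is a fork here and X is conditioned on, so the path is blocked at X.
Path 2: B ← X → Q ← J → T
  X is a fork here and X is conditioned on, so the path is blocked at X.
Path 3: B ← X → Q → T
  X is a fork here and X is conditioned on, so the path is blocked at X.
Path 4: B ← X → T
  X is a fork here and X is conditioned on, so the path is blocked at X.
Every path is blocked, so B and T are d-separated given {G, Q, X}.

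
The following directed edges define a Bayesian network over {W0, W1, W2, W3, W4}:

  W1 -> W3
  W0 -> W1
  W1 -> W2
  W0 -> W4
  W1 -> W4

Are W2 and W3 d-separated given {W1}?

The only undirected path from W2 to W3 is:
  1. W2 ← W1 → W3 — W1:fork[blocks] ⇒ blocked
Every path is blocked, so W2 and W3 are d-separated given {W1}.

Yes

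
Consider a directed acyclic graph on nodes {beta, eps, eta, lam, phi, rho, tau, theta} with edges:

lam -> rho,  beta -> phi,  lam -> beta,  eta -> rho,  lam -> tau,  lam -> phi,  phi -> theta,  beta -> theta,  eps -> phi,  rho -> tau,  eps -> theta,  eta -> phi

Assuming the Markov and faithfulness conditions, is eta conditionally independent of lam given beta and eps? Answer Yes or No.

Yes

There are 6 undirected paths between eta and lam; checking each against the conditioning set {beta, eps}:
Path 1: eta → rho ← lam
  rho is a collider here and neither rho nor any of its descendants is conditioned on, so the collider stays closed — the path is blocked at rho.
Path 2: eta → rho → tau ← lam
  tau is a collider here and neither tau nor any of its descendants is conditioned on, so the collider stays closed — the path is blocked at tau.
Path 3: eta → phi ← eps → theta ← beta ← lam
  phi is a collider here and neither phi nor any of its descendants is conditioned on, so the collider stays closed — the path is blocked at phi.
Path 4: eta → phi ← lam
  phi is a collider here and neither phi nor any of its descendants is conditioned on, so the collider stays closed — the path is blocked at phi.
Path 5: eta → phi ← beta ← lam
  phi is a collider here and neither phi nor any of its descendants is conditioned on, so the collider stays closed — the path is blocked at phi.
Path 6: eta → phi → theta ← beta ← lam
  theta is a collider here and neither theta nor any of its descendants is conditioned on, so the collider stays closed — the path is blocked at theta.
Every path is blocked, so eta and lam are d-separated given {beta, eps}.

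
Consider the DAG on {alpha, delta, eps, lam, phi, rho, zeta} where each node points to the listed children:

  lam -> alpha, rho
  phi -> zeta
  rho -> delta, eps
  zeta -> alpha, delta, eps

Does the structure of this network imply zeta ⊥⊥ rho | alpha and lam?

Yes — zeta and rho are d-separated given {alpha, lam}.

Enumerating the 3 paths from zeta to rho and testing each for blocking by {alpha, lam}:
Path 1: zeta → delta ← rho
  delta is a collider here and neither delta nor any of its descendants is conditioned on, so the collider stays closed — the path is blocked at delta.
Path 2: zeta → alpha ← lam → rho
  lam is a fork here and lam is conditioned on, so the path is blocked at lam.
Path 3: zeta → eps ← rho
  eps is a collider here and neither eps nor any of its descendants is conditioned on, so the collider stays closed — the path is blocked at eps.
All paths are blocked; zeta ⊥ rho | {alpha, lam} holds.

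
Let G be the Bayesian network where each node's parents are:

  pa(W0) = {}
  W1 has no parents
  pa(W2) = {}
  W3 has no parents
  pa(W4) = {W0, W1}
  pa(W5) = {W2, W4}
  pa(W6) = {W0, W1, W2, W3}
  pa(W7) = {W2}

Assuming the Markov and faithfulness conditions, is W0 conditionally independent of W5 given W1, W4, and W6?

No

There are 4 undirected paths between W0 and W5; checking each against the conditioning set {W1, W4, W6}:
Path 1: W0 → W4 ← W1 → W6 ← W2 → W5
  W1 is a fork here and W1 is conditioned on, so the path is blocked at W1.
Path 2: W0 → W4 → W5
  W4 is a chain here and W4 is conditioned on, so the path is blocked at W4.
Path 3: W0 → W6 ← W2 → W5
  W6 is a collider and W6 is conditioned on, which opens it; W2 is a fork and W2 is not conditioned on — no node blocks this path, so it is active.
Path 4: W0 → W6 ← W1 → W4 → W5
  W1 is a fork here and W1 is conditioned on, so the path is blocked at W1.
At least one path is unblocked, so d-separation fails.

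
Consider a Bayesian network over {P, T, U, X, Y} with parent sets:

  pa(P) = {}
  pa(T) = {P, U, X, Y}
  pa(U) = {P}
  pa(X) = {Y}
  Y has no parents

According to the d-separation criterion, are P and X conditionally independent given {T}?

No

Enumerating the 4 paths from P to X and testing each for blocking by {T}:
Path 1: P → T ← Y → X
  T is a collider and T is conditioned on, which opens it; Y is a fork and Y is not conditioned on — no node blocks this path, so it is active.
Path 2: P → T ← X
  T is a collider and T is conditioned on, which opens it — no node blocks this path, so it is active.
Path 3: P → U → T ← Y → X
  U is a chain and U is not conditioned on; T is a collider and T is conditioned on, which opens it; Y is a fork and Y is not conditioned on — no node blocks this path, so it is active.
Path 4: P → U → T ← X
  U is a chain and U is not conditioned on; T is a collider and T is conditioned on, which opens it — no node blocks this path, so it is active.
Because an active path exists, P and X are not d-separated.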